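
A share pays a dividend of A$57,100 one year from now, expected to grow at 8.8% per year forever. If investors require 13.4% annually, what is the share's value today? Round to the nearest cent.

PV = D₁/(r − g) = 57100/(0.134 − 0.088) = 1,241,304.3478

A$1,241,304.35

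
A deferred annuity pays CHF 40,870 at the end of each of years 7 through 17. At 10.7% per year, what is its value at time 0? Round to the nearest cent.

CHF 139,711.95

Value one period before first payment (t=6): 40870 × [1 − (1+0.107)^(−11)] / 0.107 = 40870 × 6.290927 = 257,110.1779
Discount back 6 years: 257,110.1779 × (1+0.107)^(−6) = 257,110.1779 × 0.543393 = 139,711.9466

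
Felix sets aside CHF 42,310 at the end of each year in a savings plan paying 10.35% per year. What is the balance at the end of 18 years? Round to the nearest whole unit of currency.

FV = 42310 × [(1+0.1035)^18 − 1] / 0.1035 = 42310 × 47.218444 = 1,997,812.3739

CHF 1,997,812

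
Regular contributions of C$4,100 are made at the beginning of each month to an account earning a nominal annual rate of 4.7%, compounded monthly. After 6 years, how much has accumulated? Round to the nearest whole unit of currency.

Periodic rate i = 0.047/12 = 0.00391667; n = 6 × 12 = 72 periods.
Accumulation factor s(72|0.00391667) × (1+i) = 83.316197; FV = 4100 × 83.316197 = 341,596.4094
(Beginning-of-period payments → annuity-due factor ×(1+i).)

C$341,596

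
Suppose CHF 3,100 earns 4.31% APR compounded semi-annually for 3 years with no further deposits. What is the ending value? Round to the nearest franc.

i = 0.0431/2 = 0.02155 per half-year; n = 3·2 = 6.
FV = PV·(1+i)^n = 3,100 × 1.136469 = 3,523.0553

CHF 3,523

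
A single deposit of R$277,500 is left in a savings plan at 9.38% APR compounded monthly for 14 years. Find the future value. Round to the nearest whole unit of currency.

R$1,026,505

Periodic rate i = 0.0938/12 = 0.00781667; n = 14 × 12 = 168 periods.
FV = 277,500 × (1 + 0.00781667)^168 = 1,026,504.9921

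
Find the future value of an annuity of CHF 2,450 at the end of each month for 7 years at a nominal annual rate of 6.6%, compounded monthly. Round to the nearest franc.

i = 0.066/12 = 0.0055 per month; n = 7·12 = 84.
FV = PMT · [(1+i)^n − 1] / i = 2450 · 106.406790 = 260,696.6346

CHF 260,697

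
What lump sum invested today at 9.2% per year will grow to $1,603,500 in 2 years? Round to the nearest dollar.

PV = 1,603,500 / (1 + 0.092)^2 = 1,603,500 / 1.192464 = 1,344,694.6826

$1,344,695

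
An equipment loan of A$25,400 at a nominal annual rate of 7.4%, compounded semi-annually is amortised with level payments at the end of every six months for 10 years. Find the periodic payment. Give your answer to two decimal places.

Periodic rate i = 0.074/2 = 0.037; n = 10 × 2 = 20 periods.
PMT = 25400 / ( [1 − (1+0.037)^(−20)] / 0.037 ) = 25400 / 13.958605 = 1,819.6661

A$1,819.67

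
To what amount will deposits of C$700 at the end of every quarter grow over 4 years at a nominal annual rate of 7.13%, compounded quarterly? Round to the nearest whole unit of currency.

Periodic rate i = 0.0713/4 = 0.017825; n = 4 × 4 = 16 periods.
FV = 700 × [(1+0.017825)^16 − 1] / 0.017825 = 700 × 18.327693 = 12,829.3848

C$12,829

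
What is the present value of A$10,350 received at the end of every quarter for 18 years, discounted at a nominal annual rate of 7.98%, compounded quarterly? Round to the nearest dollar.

A$393,680

i = 0.0798/4 = 0.01995 per quarter; n = 18·4 = 72.
PV = 10350 × [1 − (1+0.01995)^(−72)] / 0.01995 = 10350 × 38.036670 = 393,679.5310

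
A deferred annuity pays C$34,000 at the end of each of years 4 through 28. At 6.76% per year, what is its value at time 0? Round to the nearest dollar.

C$332,784

PV at t=3 (ordinary 25-year annuity): 34000 × a(25|0.0676) = 34000 × 11.909936 = 404,937.8136
PV₀ = 404,937.8136 / (1+0.0676)^3 = 404,937.8136 / 1.216818 = 332,784.1538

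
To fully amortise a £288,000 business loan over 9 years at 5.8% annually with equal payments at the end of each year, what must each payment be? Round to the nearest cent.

Annuity-PV factor = 6.861292; PMT = 288000 / 6.861292 = 41,974.6005

£41,974.60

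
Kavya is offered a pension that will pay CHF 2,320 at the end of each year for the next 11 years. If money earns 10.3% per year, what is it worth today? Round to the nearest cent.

PV = PMT · [1 − (1+i)^(−n)] / i = 2320 · 6.406319 = 14,862.6604

CHF 14,862.66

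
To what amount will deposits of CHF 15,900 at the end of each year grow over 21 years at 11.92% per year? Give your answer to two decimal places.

Accumulation factor s(21|0.1192) = 80.897172; FV = 15900 × 80.897172 = 1,286,265.0313

CHF 1,286,265.03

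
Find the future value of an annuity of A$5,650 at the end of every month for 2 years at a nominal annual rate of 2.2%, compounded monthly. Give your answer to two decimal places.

A$138,497.71

With 12 periods per year: i = 0.00183333, n = 24.
FV = PMT · [(1+i)^n − 1] / i = 5650 · 24.512869 = 138,497.7090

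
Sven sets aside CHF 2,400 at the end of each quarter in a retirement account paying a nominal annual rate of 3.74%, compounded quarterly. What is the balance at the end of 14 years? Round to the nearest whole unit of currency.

CHF 175,570

i = 0.0374/4 = 0.00935 per quarter; n = 14·4 = 56.
Accumulation factor s(56|0.00935) = 73.154253; FV = 2400 × 73.154253 = 175,570.2068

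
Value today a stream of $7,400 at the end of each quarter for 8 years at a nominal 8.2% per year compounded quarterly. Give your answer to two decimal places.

Periodic rate i = 0.082/4 = 0.0205; n = 8 × 4 = 32 periods.
Annuity factor a(32|0.0205) = 23.298703; PV = 7400 × 23.298703 = 172,410.3998

$172,410.40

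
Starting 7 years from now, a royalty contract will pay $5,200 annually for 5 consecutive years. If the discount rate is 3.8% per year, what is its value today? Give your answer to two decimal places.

$18,612.34

PV at t=6 (ordinary 5-year annuity): 5200 × a(5|0.038) = 5200 × 4.476946 = 23,280.1191
PV₀ = 23,280.1191 / (1+0.038)^6 = 23,280.1191 / 1.250789 = 18,612.3443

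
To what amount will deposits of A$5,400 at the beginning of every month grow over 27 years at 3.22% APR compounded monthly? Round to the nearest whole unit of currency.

A$2,790,049

i = 0.0322/12 = 0.00268333 per month; n = 27·12 = 324.
FV = 5400 × [(1+0.00268333)^324 − 1] / 0.00268333 × (1+i) = 5400 × 516.675818 = 2,790,049.4152
(annuity-due: payments at period start, so ×(1+i).)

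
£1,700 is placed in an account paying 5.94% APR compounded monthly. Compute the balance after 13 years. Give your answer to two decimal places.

With 12 periods per year: i = 0.00495, n = 156.
FV = 1,700 × (1 + 0.00495)^156 = 3,672.6862

£3,672.69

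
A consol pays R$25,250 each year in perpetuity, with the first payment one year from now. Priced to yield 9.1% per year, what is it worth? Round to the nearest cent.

R$277,472.53

PV = PMT / i = 25250 / 0.091 = 277,472.5275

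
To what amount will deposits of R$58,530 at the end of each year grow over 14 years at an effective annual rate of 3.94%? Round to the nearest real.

Accumulation factor s(14|0.0394) = 18.216806; FV = 58530 × 18.216806 = 1,066,229.6592

R$1,066,230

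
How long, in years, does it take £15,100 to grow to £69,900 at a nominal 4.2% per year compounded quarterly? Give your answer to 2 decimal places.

36.68 years

Periodic rate i = 0.042/4 = 0.0105.
n = ln(69900/15100) / ln(1+0.0105) = ln(4.62914) / 0.010445 = 146.7049 quarters
= 146.7049/4 years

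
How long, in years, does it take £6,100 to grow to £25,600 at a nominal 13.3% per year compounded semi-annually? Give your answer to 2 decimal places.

11.14 years

Periodic rate i = 0.133/2 = 0.0665.
n = ln(25600/6100) / ln(1+0.0665) = ln(4.19672) / 0.064382 = 22.2779 half-years
= 22.2779/2 years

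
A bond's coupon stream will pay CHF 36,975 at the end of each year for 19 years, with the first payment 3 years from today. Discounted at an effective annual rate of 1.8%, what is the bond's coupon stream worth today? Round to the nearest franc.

CHF 569,849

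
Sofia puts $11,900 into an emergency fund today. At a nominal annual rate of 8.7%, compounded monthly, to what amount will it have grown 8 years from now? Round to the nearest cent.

Periodic rate i = 0.087/12 = 0.00725; n = 8 × 12 = 96 periods.
FV = PV·(1+i)^n = 11,900 × 2.000684 = 23,808.1398

$23,808.14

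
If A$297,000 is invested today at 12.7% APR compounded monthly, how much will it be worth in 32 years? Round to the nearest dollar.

With 12 periods per year: i = 0.0105833, n = 384.
297,000 × (1+0.0105833)^384 = 297,000 × 56.976859 = 16,922,127.1489

A$16,922,127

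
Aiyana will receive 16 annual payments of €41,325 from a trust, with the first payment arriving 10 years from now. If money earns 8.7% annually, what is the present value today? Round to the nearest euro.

Value one period before first payment (t=9): 41325 × [1 − (1+0.087)^(−16)] / 0.087 = 41325 × 8.468677 = 349,968.0789
PV₀ = 349,968.0789 / (1+0.087)^9 = 349,968.0789 / 2.118683 = 165,181.9302

€165,182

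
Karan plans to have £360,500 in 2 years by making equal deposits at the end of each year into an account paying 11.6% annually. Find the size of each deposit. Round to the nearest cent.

£170,368.62

FV-annuity factor = 2.116000; PMT = 360500 / 2.116000 = 170,368.6200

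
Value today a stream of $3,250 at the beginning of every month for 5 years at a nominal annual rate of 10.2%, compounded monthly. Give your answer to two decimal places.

$153,550.48

i = 0.102/12 = 0.0085 per month; n = 5·12 = 60.
PV = 3250 × [1 − (1+0.0085)^(−60)] / 0.0085 × (1+i) = 3250 × 47.246301 = 153,550.4768
Payments are at the start of each period, so multiply by (1+i).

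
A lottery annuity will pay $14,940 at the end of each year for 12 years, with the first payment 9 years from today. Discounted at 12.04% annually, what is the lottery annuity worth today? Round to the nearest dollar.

PV at t=8 (ordinary 12-year annuity): 14940 × a(12|0.1204) = 14940 × 6.182910 = 92,372.6791
PV₀ = 92,372.6791 / (1+0.1204)^8 = 92,372.6791 / 2.483046 = 37,201.3533

$37,201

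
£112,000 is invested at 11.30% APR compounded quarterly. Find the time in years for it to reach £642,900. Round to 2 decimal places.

15.68 years

Periodic rate i = 0.113/4 = 0.02825.
(1+i)^n = 642900/112000 = 5.74018, so n = ln 5.74018 / ln 1.02825 = 62.7278 quarters
= 62.7278/4 years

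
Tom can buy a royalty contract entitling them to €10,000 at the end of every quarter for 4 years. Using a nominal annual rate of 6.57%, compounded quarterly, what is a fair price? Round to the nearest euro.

i = 0.0657/4 = 0.016425 per quarter; n = 4·4 = 16.
PV = PMT · [1 − (1+i)^(−n)] / i = 10000 · 13.970233 = 139,702.3260

€139,702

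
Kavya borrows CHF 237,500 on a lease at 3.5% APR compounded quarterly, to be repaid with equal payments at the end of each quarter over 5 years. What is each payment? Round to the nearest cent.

With 4 periods per year: i = 0.00875, n = 20.
PMT = 237500 / ( [1 − (1+0.00875)^(−20)] / 0.00875 ) = 237500 / 18.274714 = 12,996.0991

CHF 12,996.10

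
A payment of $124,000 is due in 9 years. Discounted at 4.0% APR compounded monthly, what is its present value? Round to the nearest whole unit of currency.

i = 0.04/12 = 0.00333333 per month; n = 9·12 = 108.
PV = 124,000 / (1 + 0.00333333)^108 = 124,000 / 1.432472 = 86,563.6720

$86,564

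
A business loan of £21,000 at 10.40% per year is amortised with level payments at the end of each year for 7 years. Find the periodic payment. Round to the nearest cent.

£4,370.48

PMT = 21000 / ( [1 − (1+0.104)^(−7)] / 0.104 ) = 21000 / 4.804963 = 4,370.4812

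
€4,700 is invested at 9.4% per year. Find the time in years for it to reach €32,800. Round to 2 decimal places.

21.63 years

(1+i)^n = 32800/4700 = 6.97872, so n = ln 6.97872 / ln 1.094 = 21.6257 years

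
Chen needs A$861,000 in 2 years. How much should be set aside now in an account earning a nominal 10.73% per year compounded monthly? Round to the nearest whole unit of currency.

With 12 periods per year: i = 0.00894167, n = 24.
Discount factor = (1+0.00894167)^(−24) = 0.807634; PV = 861,000 × 0.807634 = 695,372.9108

A$695,373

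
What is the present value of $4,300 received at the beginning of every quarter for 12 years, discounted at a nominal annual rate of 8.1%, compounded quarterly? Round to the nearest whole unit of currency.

With 4 periods per year: i = 0.02025, n = 48.
PV = 4300 × [1 − (1+0.02025)^(−48)] / 0.02025 × (1+i) = 4300 × 31.135647 = 133,883.2809
(Beginning-of-period payments → annuity-due factor ×(1+i).)

$133,883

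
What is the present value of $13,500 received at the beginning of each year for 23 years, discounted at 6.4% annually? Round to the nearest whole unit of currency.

$170,556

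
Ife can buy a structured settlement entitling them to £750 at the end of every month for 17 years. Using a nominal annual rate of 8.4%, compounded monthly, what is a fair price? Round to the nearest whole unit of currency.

With 12 periods per year: i = 0.007, n = 204.
PV = 750 × [1 − (1+0.007)^(−204)] / 0.007 = 750 × 108.430873 = 81,323.1549

£81,323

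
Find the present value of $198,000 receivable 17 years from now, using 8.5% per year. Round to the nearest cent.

$49,472.02

PV = FV·(1+i)^(−n) = 198,000 × 0.249859 = 49,472.0197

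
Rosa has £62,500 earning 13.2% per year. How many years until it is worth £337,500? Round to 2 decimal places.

13.60 years

(1+i)^n = 337500/62500 = 5.40000, so n = ln 5.40000 / ln 1.132 = 13.6015 years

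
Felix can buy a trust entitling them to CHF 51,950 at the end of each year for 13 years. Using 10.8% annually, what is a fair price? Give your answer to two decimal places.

PV = 51950 × [1 − (1+0.108)^(−13)] / 0.108 = 51950 × 6.818307 = 354,211.0271

CHF 354,211.03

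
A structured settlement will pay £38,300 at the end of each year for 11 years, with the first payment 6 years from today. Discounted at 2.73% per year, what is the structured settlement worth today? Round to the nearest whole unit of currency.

£314,409

Value one period before first payment (t=5): 38300 × [1 − (1+0.0273)^(−11)] / 0.0273 = 38300 × 9.392540 = 359,734.2960
PV₀ = 359,734.2960 / (1+0.0273)^5 = 359,734.2960 / 1.144159 = 314,409.3144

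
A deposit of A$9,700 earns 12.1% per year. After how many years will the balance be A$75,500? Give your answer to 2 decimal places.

17.97 years

n = ln(75500/9700) / ln(1+0.121) = ln(7.78351) / 0.114221 = 17.9652 years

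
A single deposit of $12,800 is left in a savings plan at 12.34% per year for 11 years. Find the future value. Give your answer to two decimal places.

$46,035.05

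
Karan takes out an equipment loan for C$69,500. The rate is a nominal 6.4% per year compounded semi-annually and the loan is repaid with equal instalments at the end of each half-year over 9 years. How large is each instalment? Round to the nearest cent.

C$5,139.09

Periodic rate i = 0.064/2 = 0.032; n = 9 × 2 = 18 periods.
PMT = 69500 / ( [1 − (1+0.032)^(−18)] / 0.032 ) = 69500 / 13.523807 = 5,139.0854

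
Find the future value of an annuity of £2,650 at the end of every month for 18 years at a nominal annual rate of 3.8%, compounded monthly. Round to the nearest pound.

Periodic rate i = 0.038/12 = 0.00316667; n = 18 × 12 = 216 periods.
Accumulation factor s(216|0.00316667) = 309.362670; FV = 2650 × 309.362670 = 819,811.0754

£819,811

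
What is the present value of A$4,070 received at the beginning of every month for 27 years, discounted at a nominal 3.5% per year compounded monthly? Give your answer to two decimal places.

A$854,793.37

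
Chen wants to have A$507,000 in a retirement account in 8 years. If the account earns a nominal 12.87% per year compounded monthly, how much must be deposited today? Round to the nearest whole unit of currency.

i = 0.1287/12 = 0.010725 per month; n = 8·12 = 96.
PV = 507,000 / (1 + 0.010725)^96 = 507,000 / 2.784638 = 182,070.3356

A$182,070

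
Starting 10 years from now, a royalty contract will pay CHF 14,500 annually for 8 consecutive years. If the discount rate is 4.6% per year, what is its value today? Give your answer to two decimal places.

CHF 63,545.32

PV at t=9 (ordinary 8-year annuity): 14500 × a(8|0.046) = 14500 × 6.569022 = 95,250.8155
PV₀ = 95,250.8155 / (1+0.046)^9 = 95,250.8155 / 1.498943 = 63,545.3157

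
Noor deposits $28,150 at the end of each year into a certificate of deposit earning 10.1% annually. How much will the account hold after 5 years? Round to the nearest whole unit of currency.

$172,201

FV = PMT · [(1+i)^n − 1] / i = 28150 · 6.117266 = 172,201.0257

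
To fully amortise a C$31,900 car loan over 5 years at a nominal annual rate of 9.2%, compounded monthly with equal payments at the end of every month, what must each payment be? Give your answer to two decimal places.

C$665.29

Periodic rate i = 0.092/12 = 0.00766667; n = 5 × 12 = 60 periods.
PMT = 31900 / ( [1 − (1+0.00766667)^(−60)] / 0.00766667 ) = 31900 / 47.948853 = 665.2922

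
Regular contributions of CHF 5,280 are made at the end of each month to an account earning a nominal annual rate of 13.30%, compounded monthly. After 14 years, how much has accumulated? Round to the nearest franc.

CHF 2,558,698

With 12 periods per year: i = 0.0110833, n = 168.
Accumulation factor s(168|0.0110833) = 484.601842; FV = 5280 × 484.601842 = 2,558,697.7251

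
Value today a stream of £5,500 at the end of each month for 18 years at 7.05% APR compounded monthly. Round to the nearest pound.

With 12 periods per year: i = 0.005875, n = 216.
PV = PMT · [1 − (1+i)^(−n)] / i = 5500 · 122.185813 = 672,021.9723

£672,022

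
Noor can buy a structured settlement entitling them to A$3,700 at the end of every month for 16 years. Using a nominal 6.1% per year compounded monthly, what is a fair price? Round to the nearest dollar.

A$452,918

With 12 periods per year: i = 0.00508333, n = 192.
PV = PMT · [1 − (1+i)^(−n)] / i = 3700 · 122.410210 = 452,917.7765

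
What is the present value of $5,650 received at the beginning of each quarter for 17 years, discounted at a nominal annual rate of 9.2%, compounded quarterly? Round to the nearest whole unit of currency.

$197,765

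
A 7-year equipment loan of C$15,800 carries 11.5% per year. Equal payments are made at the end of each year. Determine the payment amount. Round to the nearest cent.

C$3,407.35

Annuity-PV factor = 4.637035; PMT = 15800 / 4.637035 = 3,407.3497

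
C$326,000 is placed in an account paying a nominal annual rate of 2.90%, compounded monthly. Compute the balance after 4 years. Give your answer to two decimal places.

C$366,045.43

Periodic rate i = 0.029/12 = 0.00241667; n = 4 × 12 = 48 periods.
FV = PV·(1+i)^n = 326,000 × 1.122839 = 366,045.4259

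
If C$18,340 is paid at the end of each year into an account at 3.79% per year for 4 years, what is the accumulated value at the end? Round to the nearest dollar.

C$77,637

FV = PMT · [(1+i)^n − 1] / i = 18340 · 4.233200 = 77,636.8895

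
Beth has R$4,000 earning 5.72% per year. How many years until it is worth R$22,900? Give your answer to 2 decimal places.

n = ln(22900/4000) / ln(1+0.0572) = ln(5.72500) / 0.055624 = 31.3686 years

31.37 years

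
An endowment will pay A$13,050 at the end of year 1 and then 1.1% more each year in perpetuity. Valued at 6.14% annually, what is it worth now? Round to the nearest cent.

A$258,928.57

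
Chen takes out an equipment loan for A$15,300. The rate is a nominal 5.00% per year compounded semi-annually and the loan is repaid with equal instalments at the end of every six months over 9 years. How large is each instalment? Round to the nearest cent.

A$1,065.95

i = 0.05/2 = 0.025 per half-year; n = 9·2 = 18.
Annuity-PV factor = 14.353364; PMT = 15300 / 14.353364 = 1,065.9522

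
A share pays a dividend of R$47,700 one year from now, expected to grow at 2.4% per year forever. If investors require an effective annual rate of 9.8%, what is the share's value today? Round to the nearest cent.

PV = PMT / (i − g) = 47700 / (0.098 − 0.024) = 47700 / 0.074000 = 644,594.5946

R$644,594.59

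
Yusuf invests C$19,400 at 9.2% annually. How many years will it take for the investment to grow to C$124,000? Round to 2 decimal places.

21.08 years

(1+i)^n = 124000/19400 = 6.39175, so n = ln 6.39175 / ln 1.092 = 21.0770 years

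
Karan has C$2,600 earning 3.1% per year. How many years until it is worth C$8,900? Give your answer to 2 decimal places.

(1+i)^n = 8900/2600 = 3.42308, so n = ln 3.42308 / ln 1.031 = 40.3070 years

40.31 years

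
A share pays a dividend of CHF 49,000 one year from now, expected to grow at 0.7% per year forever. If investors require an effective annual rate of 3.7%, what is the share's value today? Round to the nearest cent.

PV = D₁/(r − g) = 49000/(0.037 − 0.007) = 1,633,333.3333

CHF 1,633,333.33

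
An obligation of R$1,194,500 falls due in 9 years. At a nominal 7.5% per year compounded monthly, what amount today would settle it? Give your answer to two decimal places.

Periodic rate i = 0.075/12 = 0.00625; n = 9 × 12 = 108 periods.
PV = FV·(1+i)^(−n) = 1,194,500 × 0.510227 = 609,466.2619

R$609,466.26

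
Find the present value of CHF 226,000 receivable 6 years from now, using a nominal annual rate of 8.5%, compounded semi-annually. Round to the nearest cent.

i = 0.085/2 = 0.0425 per half-year; n = 6·2 = 12.
PV = FV·(1+i)^(−n) = 226,000 × 0.606858 = 137,149.9569

CHF 137,149.96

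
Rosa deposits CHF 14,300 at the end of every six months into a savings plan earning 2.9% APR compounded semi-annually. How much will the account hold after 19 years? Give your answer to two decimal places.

CHF 718,092.88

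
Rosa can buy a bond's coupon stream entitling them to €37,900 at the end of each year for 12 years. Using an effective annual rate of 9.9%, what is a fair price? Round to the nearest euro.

PV = PMT · [1 − (1+i)^(−n)] / i = 37900 · 6.847198 = 259,508.7967

€259,509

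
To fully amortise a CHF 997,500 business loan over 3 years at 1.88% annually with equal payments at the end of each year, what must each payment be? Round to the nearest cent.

CHF 345,079.61

PMT = 997500 / ( [1 − (1+0.0188)^(−3)] / 0.0188 ) = 997500 / 2.890637 = 345,079.6140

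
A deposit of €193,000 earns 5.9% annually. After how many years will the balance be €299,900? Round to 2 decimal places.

7.69 years

n = ln(299900/193000) / ln(1+0.059) = ln(1.55389) / 0.057325 = 7.6888 years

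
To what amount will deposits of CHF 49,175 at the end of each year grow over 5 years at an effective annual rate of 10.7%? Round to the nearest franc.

CHF 304,430

FV = PMT · [(1+i)^n − 1] / i = 49175 · 6.190746 = 304,429.9490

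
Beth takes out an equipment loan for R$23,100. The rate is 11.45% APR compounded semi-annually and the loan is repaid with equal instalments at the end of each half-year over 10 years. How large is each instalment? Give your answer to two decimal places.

Periodic rate i = 0.1145/2 = 0.05725; n = 10 × 2 = 20 periods.
Annuity-PV factor = 11.730437; PMT = 23100 / 11.730437 = 1,969.2361

R$1,969.24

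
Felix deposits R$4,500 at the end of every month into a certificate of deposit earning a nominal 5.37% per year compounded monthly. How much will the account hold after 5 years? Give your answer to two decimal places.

R$308,934.04

With 12 periods per year: i = 0.004475, n = 60.
FV = 4500 × [(1+0.004475)^60 − 1] / 0.004475 = 4500 × 68.652009 = 308,934.0422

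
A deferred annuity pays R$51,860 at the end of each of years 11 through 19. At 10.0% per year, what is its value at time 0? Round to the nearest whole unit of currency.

PV at t=10 (ordinary 9-year annuity): 51860 × a(9|0.1) = 51860 × 5.759024 = 298,662.9751
Discount back 10 years: 298,662.9751 × (1+0.1)^(−10) = 298,662.9751 × 0.385543 = 115,147.5059

R$115,148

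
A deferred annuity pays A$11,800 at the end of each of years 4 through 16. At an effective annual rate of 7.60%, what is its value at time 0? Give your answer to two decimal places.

PV at t=3 (ordinary 13-year annuity): 11800 × a(13|0.076) = 11800 × 8.080664 = 95,351.8380
Discount back 3 years: 95,351.8380 × (1+0.076)^(−3) = 95,351.8380 × 0.802718 = 76,540.6692

A$76,540.67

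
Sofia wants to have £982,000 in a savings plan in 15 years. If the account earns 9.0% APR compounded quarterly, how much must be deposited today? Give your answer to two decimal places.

With 4 periods per year: i = 0.0225, n = 60.
PV = 982,000 / (1 + 0.0225)^60 = 982,000 / 3.800135 = 258,411.8868

£258,411.89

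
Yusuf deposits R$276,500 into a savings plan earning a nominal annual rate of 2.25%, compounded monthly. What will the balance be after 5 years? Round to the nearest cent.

i = 0.0225/12 = 0.001875 per month; n = 5·12 = 60.
FV = 276,500 × (1 + 0.001875)^60 = 309,390.8870

R$309,390.89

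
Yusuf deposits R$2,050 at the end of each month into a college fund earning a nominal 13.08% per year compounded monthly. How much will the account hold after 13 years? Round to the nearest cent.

R$832,410.19

i = 0.1308/12 = 0.0109 per month; n = 13·12 = 156.
FV = 2050 × [(1+0.0109)^156 − 1] / 0.0109 = 2050 × 406.053752 = 832,410.1923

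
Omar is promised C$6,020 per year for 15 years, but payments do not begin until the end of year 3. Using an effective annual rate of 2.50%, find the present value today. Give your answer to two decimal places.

C$70,944.34

Value one period before first payment (t=2): 6020 × [1 − (1+0.025)^(−15)] / 0.025 = 6020 × 12.381378 = 74,535.8939
Discount back 2 years: 74,535.8939 × (1+0.025)^(−2) = 74,535.8939 × 0.951814 = 70,944.3369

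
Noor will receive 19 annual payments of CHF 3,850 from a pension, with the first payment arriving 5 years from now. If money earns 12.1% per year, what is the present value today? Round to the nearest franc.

CHF 17,849

Value one period before first payment (t=4): 3850 × [1 − (1+0.121)^(−19)] / 0.121 = 3850 × 7.321036 = 28,185.9905
Discount back 4 years: 28,185.9905 × (1+0.121)^(−4) = 28,185.9905 × 0.633253 = 17,848.8751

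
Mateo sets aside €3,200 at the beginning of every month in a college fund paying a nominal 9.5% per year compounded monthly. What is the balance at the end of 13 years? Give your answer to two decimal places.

€986,625.52

With 12 periods per year: i = 0.00791667, n = 156.
FV = 3200 × [(1+0.00791667)^156 − 1] / 0.00791667 × (1+i) = 3200 × 308.320474 = 986,625.5183
Payments are at the start of each period, so multiply by (1+i).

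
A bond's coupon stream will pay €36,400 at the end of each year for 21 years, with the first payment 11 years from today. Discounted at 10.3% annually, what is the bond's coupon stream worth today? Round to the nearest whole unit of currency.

Value one period before first payment (t=10): 36400 × [1 − (1+0.103)^(−21)] / 0.103 = 36400 × 8.469722 = 308,297.8655
PV₀ = 308,297.8655 / (1+0.103)^10 = 308,297.8655 / 2.665355 = 115,668.5772

€115,669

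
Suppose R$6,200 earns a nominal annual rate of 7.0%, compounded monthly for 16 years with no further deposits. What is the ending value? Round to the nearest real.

With 12 periods per year: i = 0.00583333, n = 192.
FV = 6,200 × (1 + 0.00583333)^192 = 18,940.3634

R$18,940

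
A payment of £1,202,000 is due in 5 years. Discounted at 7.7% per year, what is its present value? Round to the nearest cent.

£829,518.26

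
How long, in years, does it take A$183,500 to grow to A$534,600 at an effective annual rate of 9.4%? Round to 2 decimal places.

11.90 years

n = ln(534600/183500) / ln(1+0.094) = ln(2.91335) / 0.089841 = 11.9022 years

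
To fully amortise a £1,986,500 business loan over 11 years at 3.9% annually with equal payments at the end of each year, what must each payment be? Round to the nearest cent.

Annuity-PV factor = 8.807915; PMT = 1.9865e+06 / 8.807915 = 225,535.7742

£225,535.77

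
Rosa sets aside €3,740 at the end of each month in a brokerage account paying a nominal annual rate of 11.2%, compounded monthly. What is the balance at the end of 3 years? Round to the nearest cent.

€159,147.73

i = 0.112/12 = 0.00933333 per month; n = 3·12 = 36.
FV = 3740 × [(1+0.00933333)^36 − 1] / 0.00933333 = 3740 × 42.552870 = 159,147.7326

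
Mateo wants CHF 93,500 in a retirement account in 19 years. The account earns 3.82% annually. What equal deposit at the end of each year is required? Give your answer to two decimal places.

PMT = 93500 / ( [(1+0.0382)^19 − 1] / 0.0382 ) = 93500 / 27.189397 = 3,438.8406

CHF 3,438.84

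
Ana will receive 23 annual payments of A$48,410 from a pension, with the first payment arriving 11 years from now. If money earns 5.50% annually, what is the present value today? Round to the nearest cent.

A$364,887.64

PV at t=10 (ordinary 23-year annuity): 48410 × a(23|0.055) = 48410 × 12.875042 = 623,280.8023
PV₀ = 623,280.8023 / (1+0.055)^10 = 623,280.8023 / 1.708144 = 364,887.6413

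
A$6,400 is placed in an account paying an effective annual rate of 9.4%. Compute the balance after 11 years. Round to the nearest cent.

FV = PV·(1+i)^n = 6,400 × 2.686523 = 17,193.7464

A$17,193.75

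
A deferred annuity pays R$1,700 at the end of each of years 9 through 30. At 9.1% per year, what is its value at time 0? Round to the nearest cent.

R$7,937.17

Value one period before first payment (t=8): 1700 × [1 − (1+0.091)^(−22)] / 0.091 = 1700 × 9.371623 = 15,931.7599
Discount back 8 years: 15,931.7599 × (1+0.091)^(−8) = 15,931.7599 × 0.498198 = 7,937.1712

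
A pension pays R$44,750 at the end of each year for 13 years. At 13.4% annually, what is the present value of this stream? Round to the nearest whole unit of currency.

R$268,835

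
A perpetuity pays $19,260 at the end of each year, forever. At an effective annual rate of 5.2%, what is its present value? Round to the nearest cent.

$370,384.62

PV = C/r = 19260/0.052 = 370,384.6154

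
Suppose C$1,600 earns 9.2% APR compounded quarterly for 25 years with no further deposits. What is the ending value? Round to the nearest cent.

C$15,548.32

i = 0.092/4 = 0.023 per quarter; n = 25·4 = 100.
FV = PV·(1+i)^n = 1,600 × 9.717697 = 15,548.3158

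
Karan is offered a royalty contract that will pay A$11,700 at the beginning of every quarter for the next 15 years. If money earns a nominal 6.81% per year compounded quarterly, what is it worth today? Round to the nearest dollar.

A$445,101

i = 0.0681/4 = 0.017025 per quarter; n = 15·4 = 60.
PV = 11700 × [1 − (1+0.017025)^(−60)] / 0.017025 × (1+i) = 11700 × 38.042794 = 445,100.6894
(Beginning-of-period payments → annuity-due factor ×(1+i).)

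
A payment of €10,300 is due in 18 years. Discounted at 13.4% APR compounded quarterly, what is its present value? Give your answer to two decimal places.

With 4 periods per year: i = 0.0335, n = 72.
PV = FV·(1+i)^(−n) = 10,300 × 0.093249 = 960.4673

€960.47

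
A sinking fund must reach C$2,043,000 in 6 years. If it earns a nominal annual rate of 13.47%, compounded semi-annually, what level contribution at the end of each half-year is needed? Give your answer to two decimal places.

C$116,001.10

Periodic rate i = 0.1347/2 = 0.06735; n = 6 × 2 = 12 periods.
PMT = 2.043e+06 / ( [(1+0.06735)^12 − 1] / 0.06735 ) = 2.043e+06 / 17.611901 = 116,001.1039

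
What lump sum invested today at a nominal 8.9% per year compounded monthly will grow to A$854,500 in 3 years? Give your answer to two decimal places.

Periodic rate i = 0.089/12 = 0.00741667; n = 3 × 12 = 36 periods.
PV = FV·(1+i)^(−n) = 854,500 × 0.766428 = 654,912.5786

A$654,912.58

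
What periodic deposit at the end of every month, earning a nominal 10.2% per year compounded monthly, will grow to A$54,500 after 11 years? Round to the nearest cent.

A$225.27

Periodic rate i = 0.102/12 = 0.0085; n = 11 × 12 = 132 periods.
FV-annuity factor = 241.936818; PMT = 54500 / 241.936818 = 225.2654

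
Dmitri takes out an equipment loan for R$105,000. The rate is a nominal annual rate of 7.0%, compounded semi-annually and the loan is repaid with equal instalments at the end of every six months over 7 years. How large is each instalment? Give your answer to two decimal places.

With 2 periods per year: i = 0.035, n = 14.
Annuity-PV factor = 10.920520; PMT = 105000 / 10.920520 = 9,614.9265

R$9,614.93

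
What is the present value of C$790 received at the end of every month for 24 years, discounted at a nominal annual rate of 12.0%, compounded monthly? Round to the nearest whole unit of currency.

C$74,501

With 12 periods per year: i = 0.01, n = 288.
Annuity factor a(288|0.01) = 94.305647; PV = 790 × 94.305647 = 74,501.4615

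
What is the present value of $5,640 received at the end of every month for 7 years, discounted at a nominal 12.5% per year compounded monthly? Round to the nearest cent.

$314,710.39

i = 0.125/12 = 0.0104167 per month; n = 7·12 = 84.
Annuity factor a(84|0.0104167) = 55.799715; PV = 5640 × 55.799715 = 314,710.3937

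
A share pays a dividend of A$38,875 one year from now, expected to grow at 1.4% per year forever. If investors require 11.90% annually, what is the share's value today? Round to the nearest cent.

A$370,238.10

PV = PMT / (i − g) = 38875 / (0.119 − 0.014) = 38875 / 0.105000 = 370,238.0952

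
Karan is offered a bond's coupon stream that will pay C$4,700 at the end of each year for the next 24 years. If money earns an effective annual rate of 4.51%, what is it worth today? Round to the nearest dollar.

C$68,061

PV = 4700 × [1 − (1+0.0451)^(−24)] / 0.0451 = 4700 × 14.481023 = 68,060.8069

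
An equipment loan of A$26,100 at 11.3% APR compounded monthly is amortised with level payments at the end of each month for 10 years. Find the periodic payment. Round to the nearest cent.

A$363.97

With 12 periods per year: i = 0.00941667, n = 120.
PMT = 26100 / ( [1 − (1+0.00941667)^(−120)] / 0.00941667 ) = 26100 / 71.708417 = 363.9740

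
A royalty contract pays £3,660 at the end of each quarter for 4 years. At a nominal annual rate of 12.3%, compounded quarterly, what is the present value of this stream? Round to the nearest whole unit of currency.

With 4 periods per year: i = 0.03075, n = 16.
Annuity factor a(16|0.03075) = 12.489383; PV = 3660 × 12.489383 = 45,711.1407

£45,711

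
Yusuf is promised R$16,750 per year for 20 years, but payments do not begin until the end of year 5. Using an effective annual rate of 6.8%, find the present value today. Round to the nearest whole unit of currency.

PV at t=4 (ordinary 20-year annuity): 16750 × a(20|0.068) = 16750 × 10.760710 = 180,241.8845
Discount back 4 years: 180,241.8845 × (1+0.068)^(−4) = 180,241.8845 × 0.768626 = 138,538.5726

R$138,539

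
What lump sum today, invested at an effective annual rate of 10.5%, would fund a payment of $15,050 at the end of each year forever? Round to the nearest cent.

PV = PMT / i = 15050 / 0.105 = 143,333.3333

$143,333.33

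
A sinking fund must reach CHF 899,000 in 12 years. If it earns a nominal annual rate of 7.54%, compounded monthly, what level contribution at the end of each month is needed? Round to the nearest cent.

CHF 3,857.22

Periodic rate i = 0.0754/12 = 0.00628333; n = 12 × 12 = 144 periods.
PMT = 899000 / ( [(1+0.00628333)^144 − 1] / 0.00628333 ) = 899000 / 233.069206 = 3,857.2234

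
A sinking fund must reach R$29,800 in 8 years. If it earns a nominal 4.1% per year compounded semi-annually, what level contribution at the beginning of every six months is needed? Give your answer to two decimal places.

Periodic rate i = 0.041/2 = 0.0205; n = 8 × 2 = 16 periods.
FV-annuity factor × (1+i) = 19.095413; PMT = 29800 / 19.095413 = 1,560.5842

R$1,560.58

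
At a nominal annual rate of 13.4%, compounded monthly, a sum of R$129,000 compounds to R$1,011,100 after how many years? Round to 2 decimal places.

15.45 years

Periodic rate i = 0.134/12 = 0.0111667.
(1+i)^n = 1.0111e+06/129000 = 7.83798, so n = ln 7.83798 / ln 1.01117 = 185.4140 months
= 185.4140/12 years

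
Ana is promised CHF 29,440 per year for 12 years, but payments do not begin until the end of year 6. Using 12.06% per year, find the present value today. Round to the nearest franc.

CHF 102,914

PV at t=5 (ordinary 12-year annuity): 29440 × a(12|0.1206) = 29440 × 6.177191 = 181,856.5019
Discount back 5 years: 181,856.5019 × (1+0.1206)^(−5) = 181,856.5019 × 0.565909 = 102,914.3042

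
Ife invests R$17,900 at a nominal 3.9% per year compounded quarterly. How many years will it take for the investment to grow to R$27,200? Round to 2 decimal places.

10.78 years

Periodic rate i = 0.039/4 = 0.00975.
n = ln(27200/17900) / ln(1+0.00975) = ln(1.51955) / 0.009703 = 43.1234 quarters
= 43.1234/4 years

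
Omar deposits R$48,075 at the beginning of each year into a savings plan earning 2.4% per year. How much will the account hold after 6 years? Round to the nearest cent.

FV = PMT · [(1+i)^n − 1] / i × (1+i) = 48075 · 6.524651 = 313,672.5902
Payments are at the start of each period, so multiply by (1+i).

R$313,672.59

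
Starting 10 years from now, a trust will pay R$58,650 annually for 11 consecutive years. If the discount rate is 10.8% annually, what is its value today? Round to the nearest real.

Value one period before first payment (t=9): 58650 × [1 − (1+0.108)^(−11)] / 0.108 = 58650 × 6.262590 = 367,300.8762
Discount back 9 years: 367,300.8762 × (1+0.108)^(−9) = 367,300.8762 × 0.397322 = 145,936.5654

R$145,937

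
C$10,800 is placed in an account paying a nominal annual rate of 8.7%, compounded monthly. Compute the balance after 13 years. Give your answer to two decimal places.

Periodic rate i = 0.087/12 = 0.00725; n = 13 × 12 = 156 periods.
FV = 10,800 × (1 + 0.00725)^156 = 33,330.2692

C$33,330.27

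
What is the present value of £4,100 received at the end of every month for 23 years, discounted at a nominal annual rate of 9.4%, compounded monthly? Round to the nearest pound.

With 12 periods per year: i = 0.00783333, n = 276.
Annuity factor a(276|0.00783333) = 112.842340; PV = 4100 × 112.842340 = 462,653.5926

£462,654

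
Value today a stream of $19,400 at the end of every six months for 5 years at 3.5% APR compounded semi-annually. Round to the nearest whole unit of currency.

Periodic rate i = 0.035/2 = 0.0175; n = 5 × 2 = 10 periods.
PV = 19400 × [1 − (1+0.0175)^(−10)] / 0.0175 = 19400 × 9.101223 = 176,563.7245

$176,564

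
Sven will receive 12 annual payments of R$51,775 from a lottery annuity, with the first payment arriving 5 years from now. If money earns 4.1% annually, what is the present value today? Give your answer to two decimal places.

R$411,375.63

Value one period before first payment (t=4): 51775 × [1 − (1+0.041)^(−12)] / 0.041 = 51775 × 9.330854 = 483,104.9454
Discount back 4 years: 483,104.9454 × (1+0.041)^(−4) = 483,104.9454 × 0.851524 = 411,375.6345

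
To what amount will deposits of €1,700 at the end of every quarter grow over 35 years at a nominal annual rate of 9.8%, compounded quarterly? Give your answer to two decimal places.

€1,986,302.23

i = 0.098/4 = 0.0245 per quarter; n = 35·4 = 140.
FV = 1700 × [(1+0.0245)^140 − 1] / 0.0245 = 1700 × 1168.413077 = 1,986,302.2306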